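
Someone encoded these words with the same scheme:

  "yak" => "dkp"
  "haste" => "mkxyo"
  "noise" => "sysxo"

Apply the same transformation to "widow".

bsiyb

The shift depends on letter class: consonant y→d is +5, but vowel a→k is +10. Vowels shift forward by 10 and consonants shift forward by 5.
On widow: w(cons)+5=b, i(vowel)+10=s, d(cons)+5=i, o(vowel)+10=y, w(cons)+5=b.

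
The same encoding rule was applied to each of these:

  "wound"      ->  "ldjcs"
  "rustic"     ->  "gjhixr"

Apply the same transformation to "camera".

Each letter is shifted forward by 15 in the alphabet (a Caesar shift of +15).
For camera: c+15=r, a+15=p, m+15=b, e+15=t, r+15=g, a+15=p.

rpbtgp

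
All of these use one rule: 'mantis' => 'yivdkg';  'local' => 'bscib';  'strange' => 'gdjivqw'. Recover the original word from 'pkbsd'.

m(12)→y(24) and a(0)→i(8) fit y≡23x+8 (mod 26); the inverse of 23 mod 26 is 17. Each letter's alphabet position (a=0..z=25) is mapped through 23·x+8 mod 26 — an affine cipher.
Undoing it on pkbsd: p(15)→17·(15−8)≡15=p; k(10)→17·(10−8)≡8=i; b(1)→17·(1−8)≡11=l; s(18)→17·(18−8)≡14=o; d(3)→17·(3−8)≡19=t (all mod 26).

pilot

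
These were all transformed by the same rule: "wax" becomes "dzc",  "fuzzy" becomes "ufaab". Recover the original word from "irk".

This is the alphabet-reversal cipher (Atbash): a becomes z, b becomes y, etc.
Reversing it on irk: i↔r, r↔i, k↔p.

rip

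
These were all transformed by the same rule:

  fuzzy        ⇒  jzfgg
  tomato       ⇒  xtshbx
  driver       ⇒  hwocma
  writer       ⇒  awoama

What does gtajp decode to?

couch

Letter i (0-indexed) is shifted by i+4, so successive shifts are 4, 5, 6, ….
Undoing it on gtajp: g−4=c, t−5=o, a−6=u, j−7=c, p−8=h.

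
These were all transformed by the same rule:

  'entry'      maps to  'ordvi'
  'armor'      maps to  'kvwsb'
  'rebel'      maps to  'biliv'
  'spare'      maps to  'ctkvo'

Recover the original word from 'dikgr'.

teach

Shifts by position in entry: pos 0: e→o (+10), pos 1: n→r (+4), pos 2: t→d (+10), pos 3: r→v (+4) — repeating every 2. It's a Vigenère-style cipher with numeric key [10,4]: position i shifts by key[i mod 2].
Reversing it on dikgr: d−10=t, i−4=e, k−10=a, g−4=c, r−10=h.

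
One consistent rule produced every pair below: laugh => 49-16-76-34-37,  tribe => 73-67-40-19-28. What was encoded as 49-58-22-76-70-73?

With a=1..z=26, the number is 3·pos + 13.
Reversing it on 49-58-22-76-70-73: 49→(49−13)÷3=12=l, 58→(58−13)÷3=15=o, 22→(22−13)÷3=3=c, 76→(76−13)÷3=21=u, 70→(70−13)÷3=19=s, 73→(73−13)÷3=20=t.

locust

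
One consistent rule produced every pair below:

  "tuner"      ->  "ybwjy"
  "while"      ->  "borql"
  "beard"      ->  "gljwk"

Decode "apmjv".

The shifts repeat in a cycle of length 3: positions 0,1,… shift by +5, +7, +9, then the pattern repeats.
Reversing it on apmjv: a−5=v, p−7=i, m−9=d, j−5=e, v−7=o.

video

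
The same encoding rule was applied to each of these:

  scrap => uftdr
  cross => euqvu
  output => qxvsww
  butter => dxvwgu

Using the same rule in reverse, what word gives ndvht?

later

A repeating key of period 2 is used — shifts +2, +3 over and over.
Undoing it on ndvht: n−2=l, d−3=a, v−2=t, h−3=e, t−2=r.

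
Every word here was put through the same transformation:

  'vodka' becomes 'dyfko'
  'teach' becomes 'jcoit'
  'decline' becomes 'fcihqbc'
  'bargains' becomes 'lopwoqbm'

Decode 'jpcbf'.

trend

v(21)→d(3) and o(14)→y(24) fit y≡23x+14 (mod 26); the inverse of 23 mod 26 is 17. Each letter's alphabet position (a=0..z=25) is mapped through 23·x+14 mod 26 — an affine cipher.
Decoding jpcbf: j(9)→17·(9−14)≡19=t; p(15)→17·(15−14)≡17=r; c(2)→17·(2−14)≡4=e; b(1)→17·(1−14)≡13=n; f(5)→17·(5−14)≡3=d (all mod 26).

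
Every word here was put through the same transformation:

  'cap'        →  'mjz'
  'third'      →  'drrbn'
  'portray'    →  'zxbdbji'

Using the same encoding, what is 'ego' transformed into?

The shift depends on letter class: consonant c→m is +10, but vowel a→j is +9. Two shifts are in play — +9 for a/e/i/o/u, +10 for every other letter.
On ego: e(vowel)+9=n, g(cons)+10=q, o(vowel)+9=x.

nqx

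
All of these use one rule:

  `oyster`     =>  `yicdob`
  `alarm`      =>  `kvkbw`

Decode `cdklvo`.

stable

Each letter is shifted forward by 10 in the alphabet (a Caesar shift of +10).
Reversing it on cdklvo: c−10=s, d−10=t, k−10=a, l−10=b, v−10=l, o−10=e.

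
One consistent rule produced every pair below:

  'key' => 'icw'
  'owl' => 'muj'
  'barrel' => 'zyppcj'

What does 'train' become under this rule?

rpygl

Compare letters: k→i is +24, e→c is +24, y→w is +24 — a constant shift. Each letter is shifted forward by 24 in the alphabet (a Caesar shift of +24).
Applying it to train: t+24=r, r+24=p, a+24=y, i+24=g, n+24=l.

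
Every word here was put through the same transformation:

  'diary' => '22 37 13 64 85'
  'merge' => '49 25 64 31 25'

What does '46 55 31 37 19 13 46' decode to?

logical

With a=1..z=26, the number is 3·pos + 10.
Undoing it on 46 55 31 37 19 13 46: 46→(46−10)÷3=12=l, 55→(55−10)÷3=15=o, 31→(31−10)÷3=7=g, 37→(37−10)÷3=9=i, 19→(19−10)÷3=3=c, 13→(13−10)÷3=1=a, 46→(46−10)÷3=12=l.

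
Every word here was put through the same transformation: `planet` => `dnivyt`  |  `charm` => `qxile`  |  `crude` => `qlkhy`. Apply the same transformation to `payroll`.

p(15)→d(3) and l(11)→n(13) fit y≡17x+8 (mod 26); the inverse of 17 mod 26 is 23. This is an affine cipher: with a=0,…,z=25, each position x becomes (17x+8) mod 26.
Applying it to payroll: p(15)→17·15+8≡3=d; a(0)→17·0+8≡8=i; y(24)→17·24+8≡0=a; r(17)→17·17+8≡11=l; o(14)→17·14+8≡12=m; l(11)→17·11+8≡13=n; l(11)→17·11+8≡13=n (all mod 26).

dialmnn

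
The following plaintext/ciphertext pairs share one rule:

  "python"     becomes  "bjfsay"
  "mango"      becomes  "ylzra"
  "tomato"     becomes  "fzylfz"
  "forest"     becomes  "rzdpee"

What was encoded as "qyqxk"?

Shifts by position in python: pos 0: p→b (+12), pos 1: y→j (+11), pos 2: t→f (+12), pos 3: h→s (+11) — repeating every 2. It's a Vigenère-style cipher with numeric key [12,11]: position i shifts by key[i mod 2].
Reversing it on qyqxk: q−12=e, y−11=n, q−12=e, x−11=m, k−12=y.

enemy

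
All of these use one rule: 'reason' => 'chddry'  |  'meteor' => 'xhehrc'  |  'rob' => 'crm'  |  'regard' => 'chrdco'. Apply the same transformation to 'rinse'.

The shift depends on letter class: consonant r→c is +11, but vowel e→h is +3. Two shifts are in play — +3 for a/e/i/o/u, +11 for every other letter.
Applying it to rinse: r(cons)+11=c, i(vowel)+3=l, n(cons)+11=y, s(cons)+11=d, e(vowel)+3=h.

clydh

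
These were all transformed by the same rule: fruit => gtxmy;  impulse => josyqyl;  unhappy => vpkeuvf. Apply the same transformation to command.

Each letter shifts forward by (position + 1), i.e. 1, 2, 3, … — the shift grows by one for each successive letter.
Applying it to command: c+1=d, o+2=q, m+3=p, m+4=q, a+5=f, n+6=t, d+7=k.

dqpqftk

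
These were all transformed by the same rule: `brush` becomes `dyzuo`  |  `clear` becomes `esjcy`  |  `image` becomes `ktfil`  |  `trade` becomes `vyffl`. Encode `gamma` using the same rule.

Shifts by position in brush: pos 0: b→d (+2), pos 1: r→y (+7), pos 2: u→z (+5), pos 3: s→u (+2), pos 4: h→o (+7) — repeating every 3. It's a Vigenère-style cipher with numeric key [2,7,5]: position i shifts by key[i mod 3].
On gamma: g+2=i, a+7=h, m+5=r, m+2=o, a+7=h.

ihroh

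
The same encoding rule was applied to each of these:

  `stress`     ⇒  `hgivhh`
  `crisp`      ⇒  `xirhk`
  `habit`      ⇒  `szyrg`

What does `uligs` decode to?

forth

Each pair mirrors across the alphabet (s↔h, t↔g, r↔i): positions sum to 25. Letters are reflected about the middle of the alphabet (position → 25−position): Atbash.
Decoding uligs: u↔f, l↔o, i↔r, g↔t, s↔h.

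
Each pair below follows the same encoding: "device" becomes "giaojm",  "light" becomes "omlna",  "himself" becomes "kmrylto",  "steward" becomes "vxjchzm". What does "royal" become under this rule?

usdgs

Each letter shifts forward by (position + 3), i.e. 3, 4, 5, … — the shift grows by one for each successive letter.
Applying it to royal: r+3=u, o+4=s, y+5=d, a+6=g, l+7=s.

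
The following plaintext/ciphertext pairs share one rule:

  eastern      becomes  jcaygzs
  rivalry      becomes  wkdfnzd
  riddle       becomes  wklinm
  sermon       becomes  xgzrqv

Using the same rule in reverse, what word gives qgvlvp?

length

Shifts by position in eastern: pos 0: e→j (+5), pos 1: a→c (+2), pos 2: s→a (+8), pos 3: t→y (+5), pos 4: e→g (+2), pos 5: r→z (+8) — repeating every 3. It's a Vigenère-style cipher with numeric key [5,2,8]: position i shifts by key[i mod 3].
Reversing it on qgvlvp: q−5=l, g−2=e, v−8=n, l−5=g, v−2=t, p−8=h.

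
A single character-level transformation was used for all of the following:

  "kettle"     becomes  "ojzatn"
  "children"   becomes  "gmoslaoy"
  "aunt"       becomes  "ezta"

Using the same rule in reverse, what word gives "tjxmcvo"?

Each letter shifts forward by (position + 4), i.e. 4, 5, 6, … — the shift grows by one for each successive letter.
Reversing it on tjxmcvo: t−4=p, j−5=e, x−6=r, m−7=f, c−8=u, v−9=m, o−10=e.

perfume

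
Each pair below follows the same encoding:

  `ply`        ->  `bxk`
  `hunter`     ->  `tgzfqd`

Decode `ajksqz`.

Compare letters: p→b is +12, l→x is +12, y→k is +12 — a constant shift. This is a Caesar cipher with shift 12.
Decoding ajksqz: a−12=o, j−12=x, k−12=y, s−12=g, q−12=e, z−12=n.

oxygen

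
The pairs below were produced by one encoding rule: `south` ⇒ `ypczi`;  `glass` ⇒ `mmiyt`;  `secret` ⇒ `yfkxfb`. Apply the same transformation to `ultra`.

The shifts repeat in a cycle of length 3: positions 0,1,… shift by +6, +1, +8, then the pattern repeats.
Applying it to ultra: u+6=a, l+1=m, t+8=b, r+6=x, a+1=b.

ambxb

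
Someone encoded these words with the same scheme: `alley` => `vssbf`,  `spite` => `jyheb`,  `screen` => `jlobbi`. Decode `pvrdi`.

a(0)→v(21) and l(11)→s(18) fit y≡21x+21 (mod 26); the inverse of 21 mod 26 is 5. Treating letters as 0–25, the rule is x ↦ 21x + 21 (mod 26).
Undoing it on pvrdi: p(15)→5·(15−21)≡22=w; v(21)→5·(21−21)≡0=a; r(17)→5·(17−21)≡6=g; d(3)→5·(3−21)≡14=o; i(8)→5·(8−21)≡13=n (all mod 26).

wagon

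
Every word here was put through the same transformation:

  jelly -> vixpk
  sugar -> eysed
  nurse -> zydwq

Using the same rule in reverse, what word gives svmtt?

graph

It's a Vigenère-style cipher with numeric key [12,4]: position i shifts by key[i mod 2].
Decoding svmtt: s−12=g, v−4=r, m−12=a, t−4=p, t−12=h.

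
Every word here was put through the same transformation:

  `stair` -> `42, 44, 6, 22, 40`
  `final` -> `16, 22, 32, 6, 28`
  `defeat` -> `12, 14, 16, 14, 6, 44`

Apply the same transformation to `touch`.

44, 34, 46, 10, 20

s(#19)→42 and t(#20)→44: differences scale by 2, so n = 2·pos + 4. Each letter becomes 2×(its alphabet position, a=1..z=26) + 4.
For touch: t=20→44, o=15→34, u=21→46, c=3→10, h=8→20.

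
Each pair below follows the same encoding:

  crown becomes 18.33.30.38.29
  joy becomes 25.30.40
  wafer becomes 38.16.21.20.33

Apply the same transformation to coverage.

18.30.37.20.33.16.22.20

c is letter #3 and maps to 18: an offset of 15. Each letter is replaced by its alphabet position (a=1..z=26) + 15.
For coverage: c=3→18, o=15→30, v=22→37, e=5→20, r=18→33, a=1→16, g=7→22, e=5→20.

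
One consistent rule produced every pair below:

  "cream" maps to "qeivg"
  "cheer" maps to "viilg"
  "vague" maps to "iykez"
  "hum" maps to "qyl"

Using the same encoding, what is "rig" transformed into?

kmv

The output letters match the input read backwards, each shifted +4: cream reversed is maerc. The word is reversed, then every letter is shifted forward by 4.
On rig: reverse → gir; then shift: g+4=k, i+4=m, r+4=v.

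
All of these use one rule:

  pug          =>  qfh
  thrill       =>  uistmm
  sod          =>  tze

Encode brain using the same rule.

The shift depends on letter class: consonant p→q is +1, but vowel u→f is +11. Vowels shift forward by 11 and consonants shift forward by 1.
For brain: b(cons)+1=c, r(cons)+1=s, a(vowel)+11=l, i(vowel)+11=t, n(cons)+1=o.

cslto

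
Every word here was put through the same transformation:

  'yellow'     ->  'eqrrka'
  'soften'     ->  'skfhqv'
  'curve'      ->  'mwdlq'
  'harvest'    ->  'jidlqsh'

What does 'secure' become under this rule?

sqmwdq

y(24)→e(4) and e(4)→q(16) fit y≡15x+8 (mod 26); the inverse of 15 mod 26 is 7. Each letter's alphabet position (a=0..z=25) is mapped through 15·x+8 mod 26 — an affine cipher.
For secure: s(18)→15·18+8≡18=s; e(4)→15·4+8≡16=q; c(2)→15·2+8≡12=m; u(20)→15·20+8≡22=w; r(17)→15·17+8≡3=d; e(4)→15·4+8≡16=q (all mod 26).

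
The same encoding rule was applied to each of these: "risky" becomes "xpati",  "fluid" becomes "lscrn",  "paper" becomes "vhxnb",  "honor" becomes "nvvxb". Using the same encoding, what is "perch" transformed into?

vlzlr

In risky: r→x is +6, i→p is +7, s→a is +8, k→t is +9 — the shift increases by 1 each position. Each letter shifts forward by (position + 6), i.e. 6, 7, 8, … — the shift grows by one for each successive letter.
For perch: p+6=v, e+7=l, r+8=z, c+9=l, h+10=r.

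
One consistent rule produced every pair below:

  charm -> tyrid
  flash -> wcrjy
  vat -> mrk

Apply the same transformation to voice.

Compare letters: c→t is +17, h→y is +17, a→r is +17 — a constant shift. It's a constant shift of +17 (ROT17).
On voice: v+17=m, o+17=f, i+17=z, c+17=t, e+17=v.

mfztv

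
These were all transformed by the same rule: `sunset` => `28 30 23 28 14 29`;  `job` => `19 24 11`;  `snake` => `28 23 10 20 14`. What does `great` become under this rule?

s is letter #19 and maps to 28: an offset of 9. The number is (letter's place in the alphabet, a=1) + 9.
For great: g=7→16, r=18→27, e=5→14, a=1→10, t=20→29.

16 27 14 10 29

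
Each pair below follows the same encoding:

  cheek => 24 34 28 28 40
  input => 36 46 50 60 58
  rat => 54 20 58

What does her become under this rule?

34 28 54

c(#3)→24 and h(#8)→34: differences scale by 2, so n = 2·pos + 18. The formula is n = 2×(alphabet index, a=1) + 18.
Applying it to her: h=8→34, e=5→28, r=18→54.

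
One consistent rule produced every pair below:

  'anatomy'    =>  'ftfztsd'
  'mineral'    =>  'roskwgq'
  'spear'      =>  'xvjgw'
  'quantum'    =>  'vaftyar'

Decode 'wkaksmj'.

Shifts by position in anatomy: pos 0: a→f (+5), pos 1: n→t (+6), pos 2: a→f (+5), pos 3: t→z (+6) — repeating every 2. A repeating key of period 2 is used — shifts +5, +6 over and over.
Decoding wkaksmj: w−5=r, k−6=e, a−5=v, k−6=e, s−5=n, m−6=g, j−5=e.

revenge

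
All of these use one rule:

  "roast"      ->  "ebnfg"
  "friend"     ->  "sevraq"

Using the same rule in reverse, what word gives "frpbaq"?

second

It's a constant shift of +13 (ROT13).
Decoding frpbaq: f−13=s, r−13=e, p−13=c, b−13=o, a−13=n, q−13=d.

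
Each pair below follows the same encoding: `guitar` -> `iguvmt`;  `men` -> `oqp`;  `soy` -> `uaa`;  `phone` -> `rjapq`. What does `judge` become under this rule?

The shift depends on letter class: consonant g→i is +2, but vowel u→g is +12. The rule splits by letter class: vowels +12, consonants +2.
On judge: j(cons)+2=l, u(vowel)+12=g, d(cons)+2=f, g(cons)+2=i, e(vowel)+12=q.

lgfiq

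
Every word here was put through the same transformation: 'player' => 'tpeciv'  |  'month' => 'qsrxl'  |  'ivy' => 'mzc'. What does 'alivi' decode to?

Compare letters: p→t is +4, l→p is +4, a→e is +4 — a constant shift. Every letter moves 4 places later in the alphabet, wrapping around z→a.
Decoding alivi: a−4=w, l−4=h, i−4=e, v−4=r, i−4=e.

where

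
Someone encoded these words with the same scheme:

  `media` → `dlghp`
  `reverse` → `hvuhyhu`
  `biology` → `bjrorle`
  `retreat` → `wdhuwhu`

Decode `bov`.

Two steps: reverse the string, then apply a Caesar shift of +3.
Reversing it on bov: shift back: b−3=y, o−3=l, v−3=s → yls; then reverse → sly.

sly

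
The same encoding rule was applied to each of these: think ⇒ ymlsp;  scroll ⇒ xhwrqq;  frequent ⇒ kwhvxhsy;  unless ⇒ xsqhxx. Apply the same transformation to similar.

xlrlqdw

The shift depends on letter class: consonant t→y is +5, but vowel i→l is +3. The rule splits by letter class: vowels +3, consonants +5.
For similar: s(cons)+5=x, i(vowel)+3=l, m(cons)+5=r, i(vowel)+3=l, l(cons)+5=q, a(vowel)+3=d, r(cons)+5=w.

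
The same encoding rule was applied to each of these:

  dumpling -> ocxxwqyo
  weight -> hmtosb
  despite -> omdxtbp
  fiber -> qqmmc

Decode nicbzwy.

Shifts by position in dumpling: pos 0: d→o (+11), pos 1: u→c (+8), pos 2: m→x (+11), pos 3: p→x (+8) — repeating every 2. It's a Vigenère-style cipher with numeric key [11,8]: position i shifts by key[i mod 2].
Undoing it on nicbzwy: n−11=c, i−8=a, c−11=r, b−8=t, z−11=o, w−8=o, y−11=n.

cartoon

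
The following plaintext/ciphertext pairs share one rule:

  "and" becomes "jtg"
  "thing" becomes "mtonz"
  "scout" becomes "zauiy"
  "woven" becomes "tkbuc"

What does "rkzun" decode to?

The output letters match the input read backwards, each shifted +6: and reversed is dna. Two steps: reverse the string, then apply a Caesar shift of +6.
Decoding rkzun: shift back: r−6=l, k−6=e, z−6=t, u−6=o, n−6=h → letoh; then reverse → hotel.

hotel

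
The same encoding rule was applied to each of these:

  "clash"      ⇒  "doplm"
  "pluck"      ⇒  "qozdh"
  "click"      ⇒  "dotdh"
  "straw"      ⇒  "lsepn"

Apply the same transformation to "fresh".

yerlm

Treating letters as 0–25, the rule is x ↦ 7x + 15 (mod 26).
For fresh: f(5)→7·5+15≡24=y; r(17)→7·17+15≡4=e; e(4)→7·4+15≡17=r; s(18)→7·18+15≡11=l; h(7)→7·7+15≡12=m (all mod 26).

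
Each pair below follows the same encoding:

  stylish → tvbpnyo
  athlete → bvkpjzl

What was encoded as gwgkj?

fudge

In stylish: s→t is +1, t→v is +2, y→b is +3, l→p is +4 — the shift increases by 1 each position. The shift increases by 1 at each position, starting from +1: 1, 2, 3, ….
Decoding gwgkj: g−1=f, w−2=u, g−3=d, k−4=g, j−5=e.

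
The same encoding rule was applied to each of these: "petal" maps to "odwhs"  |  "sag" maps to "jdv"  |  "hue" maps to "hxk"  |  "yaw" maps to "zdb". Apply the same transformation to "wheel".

ohhkz

Read the word backwards and shift each letter +3.
Applying it to wheel: reverse → leehw; then shift: l+3=o, e+3=h, e+3=h, h+3=k, w+3=z.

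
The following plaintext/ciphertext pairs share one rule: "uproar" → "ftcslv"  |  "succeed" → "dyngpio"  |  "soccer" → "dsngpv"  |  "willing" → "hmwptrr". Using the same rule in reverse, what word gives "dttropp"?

The shifts repeat in a cycle of length 2: positions 0,1,… shift by +11, +4, then the pattern repeats.
Undoing it on dttropp: d−11=s, t−4=p, t−11=i, r−4=n, o−11=d, p−4=l, p−11=e.

spindle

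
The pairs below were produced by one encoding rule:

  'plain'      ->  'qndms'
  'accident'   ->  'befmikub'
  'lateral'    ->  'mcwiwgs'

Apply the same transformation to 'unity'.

vplxd

In plain: p→q is +1, l→n is +2, a→d is +3, i→m is +4 — the shift increases by 1 each position. Each letter shifts forward by (position + 1), i.e. 1, 2, 3, … — the shift grows by one for each successive letter.
On unity: u+1=v, n+2=p, i+3=l, t+4=x, y+5=d.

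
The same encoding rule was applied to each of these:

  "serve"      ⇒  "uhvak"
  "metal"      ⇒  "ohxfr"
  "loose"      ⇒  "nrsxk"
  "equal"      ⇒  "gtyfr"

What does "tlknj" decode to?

rigid

Each letter shifts forward by (position + 2), i.e. 2, 3, 4, … — the shift grows by one for each successive letter.
Reversing it on tlknj: t−2=r, l−3=i, k−4=g, n−5=i, j−6=d.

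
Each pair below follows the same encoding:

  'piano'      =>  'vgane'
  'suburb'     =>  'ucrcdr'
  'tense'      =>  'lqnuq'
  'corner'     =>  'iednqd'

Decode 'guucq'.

p(15)→v(21) and i(8)→g(6) fit y≡17x+0 (mod 26); the inverse of 17 mod 26 is 23. Treating letters as 0–25, the rule is x ↦ 17x + 0 (mod 26).
Decoding guucq: g(6)→23·(6−0)≡8=i; u(20)→23·(20−0)≡18=s; u(20)→23·(20−0)≡18=s; c(2)→23·(2−0)≡20=u; q(16)→23·(16−0)≡4=e (all mod 26).

issue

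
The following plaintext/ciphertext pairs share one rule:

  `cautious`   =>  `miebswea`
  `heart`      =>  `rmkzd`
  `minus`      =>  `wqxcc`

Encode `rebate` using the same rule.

Shifts by position in cautious: pos 0: c→m (+10), pos 1: a→i (+8), pos 2: u→e (+10), pos 3: t→b (+8) — repeating every 2. The shifts repeat in a cycle of length 2: positions 0,1,… shift by +10, +8, then the pattern repeats.
For rebate: r+10=b, e+8=m, b+10=l, a+8=i, t+10=d, e+8=m.

bmlidm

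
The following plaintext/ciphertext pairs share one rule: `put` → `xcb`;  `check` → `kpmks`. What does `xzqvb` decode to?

Compare letters: p→x is +8, u→c is +8, t→b is +8 — a constant shift. This is a Caesar cipher with shift 8.
Decoding xzqvb: x−8=p, z−8=r, q−8=i, v−8=n, b−8=t.

print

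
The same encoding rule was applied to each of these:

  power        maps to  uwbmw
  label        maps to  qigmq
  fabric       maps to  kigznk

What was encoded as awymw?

The shifts repeat in a cycle of length 2: positions 0,1,… shift by +5, +8, then the pattern repeats.
Reversing it on awymw: a−5=v, w−8=o, y−5=t, m−8=e, w−5=r.

voter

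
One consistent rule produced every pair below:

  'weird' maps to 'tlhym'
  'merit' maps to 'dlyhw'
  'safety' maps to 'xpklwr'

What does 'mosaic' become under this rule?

Each letter's alphabet position (a=0..z=25) is mapped through 25·x+15 mod 26 — an affine cipher.
On mosaic: m(12)→25·12+15≡3=d; o(14)→25·14+15≡1=b; s(18)→25·18+15≡23=x; a(0)→25·0+15≡15=p; i(8)→25·8+15≡7=h; c(2)→25·2+15≡13=n (all mod 26).

dbxphn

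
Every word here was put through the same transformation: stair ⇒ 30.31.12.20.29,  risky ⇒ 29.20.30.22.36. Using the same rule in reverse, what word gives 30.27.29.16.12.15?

The number is (letter's place in the alphabet, a=1) + 11.
Undoing it on 30.27.29.16.12.15: 30→(30−11)÷1=19=s, 27→(27−11)÷1=16=p, 29→(29−11)÷1=18=r, 16→(16−11)÷1=5=e, 12→(12−11)÷1=1=a, 15→(15−11)÷1=4=d.

spread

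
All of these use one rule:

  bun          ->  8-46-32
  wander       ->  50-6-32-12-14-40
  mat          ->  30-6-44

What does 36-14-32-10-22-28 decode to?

pencil

b(#2)→8 and u(#21)→46: differences scale by 2, so n = 2·pos + 4. With a=1..z=26, the number is 2·pos + 4.
Undoing it on 36-14-32-10-22-28: 36→(36−4)÷2=16=p, 14→(14−4)÷2=5=e, 32→(32−4)÷2=14=n, 10→(10−4)÷2=3=c, 22→(22−4)÷2=9=i, 28→(28−4)÷2=12=l.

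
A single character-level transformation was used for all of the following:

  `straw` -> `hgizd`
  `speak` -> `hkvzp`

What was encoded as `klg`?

pot

Each pair mirrors across the alphabet (s↔h, t↔g, r↔i): positions sum to 25. Each letter is replaced by its mirror in the alphabet: a↔z, b↔y, c↔x, and so on (the Atbash cipher).
Reversing it on klg: k↔p, l↔o, g↔t.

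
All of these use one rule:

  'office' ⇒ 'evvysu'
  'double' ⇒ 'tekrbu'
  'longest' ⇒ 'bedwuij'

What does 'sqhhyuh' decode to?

Compare letters: o→e is +16, f→v is +16, f→v is +16 — a constant shift. Each letter is shifted forward by 16 in the alphabet (a Caesar shift of +16).
Decoding sqhhyuh: s−16=c, q−16=a, h−16=r, h−16=r, y−16=i, u−16=e, h−16=r.

carrier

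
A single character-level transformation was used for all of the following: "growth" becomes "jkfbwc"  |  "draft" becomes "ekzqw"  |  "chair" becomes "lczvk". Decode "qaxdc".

This is an affine cipher: with a=0,…,z=25, each position x becomes (19x+25) mod 26.
Reversing it on qaxdc: q(16)→11·(16−25)≡5=f; a(0)→11·(0−25)≡11=l; x(23)→11·(23−25)≡4=e; d(3)→11·(3−25)≡18=s; c(2)→11·(2−25)≡7=h (all mod 26).

flesh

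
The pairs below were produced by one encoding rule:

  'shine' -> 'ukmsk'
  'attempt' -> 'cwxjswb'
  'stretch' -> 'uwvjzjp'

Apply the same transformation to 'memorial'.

ohqtxpiu

In shine: s→u is +2, h→k is +3, i→m is +4, n→s is +5 — the shift increases by 1 each position. Each letter shifts forward by (position + 2), i.e. 2, 3, 4, … — the shift grows by one for each successive letter.
Applying it to memorial: m+2=o, e+3=h, m+4=q, o+5=t, r+6=x, i+7=p, a+8=i, l+9=u.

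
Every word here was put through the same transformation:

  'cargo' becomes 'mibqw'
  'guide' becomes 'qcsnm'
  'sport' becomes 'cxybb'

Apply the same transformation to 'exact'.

Shifts by position in cargo: pos 0: c→m (+10), pos 1: a→i (+8), pos 2: r→b (+10), pos 3: g→q (+10), pos 4: o→w (+8) — repeating every 3. It's a Vigenère-style cipher with numeric key [10,8,10]: position i shifts by key[i mod 3].
On exact: e+10=o, x+8=f, a+10=k, c+10=m, t+8=b.

ofkmb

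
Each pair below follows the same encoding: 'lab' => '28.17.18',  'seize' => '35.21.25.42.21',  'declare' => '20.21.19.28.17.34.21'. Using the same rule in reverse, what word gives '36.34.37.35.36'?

trust

l is letter #12 and maps to 28: an offset of 16. Letters become their 1-based position plus 16 (so a→17, b→18, …).
Decoding 36.34.37.35.36: 36→(36−16)÷1=20=t, 34→(34−16)÷1=18=r, 37→(37−16)÷1=21=u, 35→(35−16)÷1=19=s, 36→(36−16)÷1=20=t.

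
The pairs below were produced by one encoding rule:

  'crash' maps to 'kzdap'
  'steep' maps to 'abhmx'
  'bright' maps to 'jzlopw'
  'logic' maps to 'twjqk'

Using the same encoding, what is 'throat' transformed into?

A repeating key of period 3 is used — shifts +8, +8, +3 over and over.
For throat: t+8=b, h+8=p, r+3=u, o+8=w, a+8=i, t+3=w.

bpuwiw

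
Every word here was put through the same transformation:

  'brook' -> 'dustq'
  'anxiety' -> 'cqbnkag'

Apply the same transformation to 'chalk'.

Letter i (0-indexed) is shifted by i+2, so successive shifts are 2, 3, 4, ….
Applying it to chalk: c+2=e, h+3=k, a+4=e, l+5=q, k+6=q.

ekeqq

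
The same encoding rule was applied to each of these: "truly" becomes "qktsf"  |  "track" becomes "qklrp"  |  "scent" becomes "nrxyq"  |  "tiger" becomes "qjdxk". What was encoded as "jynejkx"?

inspire

t(19)→q(16) and r(17)→k(10) fit y≡3x+11 (mod 26); the inverse of 3 mod 26 is 9. This is an affine cipher: with a=0,…,z=25, each position x becomes (3x+11) mod 26.
Reversing it on jynejkx: j(9)→9·(9−11)≡8=i; y(24)→9·(24−11)≡13=n; n(13)→9·(13−11)≡18=s; e(4)→9·(4−11)≡15=p; j(9)→9·(9−11)≡8=i; k(10)→9·(10−11)≡17=r; x(23)→9·(23−11)≡4=e (all mod 26).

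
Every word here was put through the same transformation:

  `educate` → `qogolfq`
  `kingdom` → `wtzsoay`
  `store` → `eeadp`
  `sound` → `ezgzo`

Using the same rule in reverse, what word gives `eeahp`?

Shifts by position in educate: pos 0: e→q (+12), pos 1: d→o (+11), pos 2: u→g (+12), pos 3: c→o (+12), pos 4: a→l (+11), pos 5: t→f (+12) — repeating every 3. A repeating key of period 3 is used — shifts +12, +11, +12 over and over.
Undoing it on eeahp: e−12=s, e−11=t, a−12=o, h−12=v, p−11=e.

stove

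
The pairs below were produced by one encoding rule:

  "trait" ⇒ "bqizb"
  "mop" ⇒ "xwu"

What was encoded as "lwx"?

The output letters match the input read backwards, each shifted +8: trait reversed is tiart. The word is reversed, then every letter is shifted forward by 8.
Decoding lwx: shift back: l−8=d, w−8=o, x−8=p → dop; then reverse → pod.

pod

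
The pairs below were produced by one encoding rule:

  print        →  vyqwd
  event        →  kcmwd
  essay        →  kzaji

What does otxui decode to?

In print: p→v is +6, r→y is +7, i→q is +8, n→w is +9 — the shift increases by 1 each position. Each letter shifts forward by (position + 6), i.e. 6, 7, 8, … — the shift grows by one for each successive letter.
Undoing it on otxui: o−6=i, t−7=m, x−8=p, u−9=l, i−10=y.

imply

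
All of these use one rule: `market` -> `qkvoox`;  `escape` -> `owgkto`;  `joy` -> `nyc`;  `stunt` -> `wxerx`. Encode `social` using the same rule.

The shift depends on letter class: consonant m→q is +4, but vowel a→k is +10. Vowels shift forward by 10 and consonants shift forward by 4.
Applying it to social: s(cons)+4=w, o(vowel)+10=y, c(cons)+4=g, i(vowel)+10=s, a(vowel)+10=k, l(cons)+4=p.

wygskp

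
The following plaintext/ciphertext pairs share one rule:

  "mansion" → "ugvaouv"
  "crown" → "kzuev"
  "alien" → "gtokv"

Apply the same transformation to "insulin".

ovaatov

Vowels shift forward by 6 and consonants shift forward by 8.
For insulin: i(vowel)+6=o, n(cons)+8=v, s(cons)+8=a, u(vowel)+6=a, l(cons)+8=t, i(vowel)+6=o, n(cons)+8=v.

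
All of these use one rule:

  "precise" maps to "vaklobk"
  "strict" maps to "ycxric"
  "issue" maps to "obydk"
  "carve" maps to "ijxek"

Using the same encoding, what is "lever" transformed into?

Shifts by position in precise: pos 0: p→v (+6), pos 1: r→a (+9), pos 2: e→k (+6), pos 3: c→l (+9) — repeating every 2. A repeating key of period 2 is used — shifts +6, +9 over and over.
Applying it to lever: l+6=r, e+9=n, v+6=b, e+9=n, r+6=x.

rnbnx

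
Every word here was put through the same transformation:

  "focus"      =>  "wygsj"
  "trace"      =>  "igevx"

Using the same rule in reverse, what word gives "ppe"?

all

The word is reversed, then every letter is shifted forward by 4.
Reversing it on ppe: shift back: p−4=l, p−4=l, e−4=a → lla; then reverse → all.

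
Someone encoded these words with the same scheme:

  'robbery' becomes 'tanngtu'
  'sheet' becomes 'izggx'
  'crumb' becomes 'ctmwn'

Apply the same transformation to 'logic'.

r(17)→t(19) and o(14)→a(0) fit y≡15x+24 (mod 26); the inverse of 15 mod 26 is 7. This is an affine cipher: with a=0,…,z=25, each position x becomes (15x+24) mod 26.
For logic: l(11)→15·11+24≡7=h; o(14)→15·14+24≡0=a; g(6)→15·6+24≡10=k; i(8)→15·8+24≡14=o; c(2)→15·2+24≡2=c (all mod 26).

hakoc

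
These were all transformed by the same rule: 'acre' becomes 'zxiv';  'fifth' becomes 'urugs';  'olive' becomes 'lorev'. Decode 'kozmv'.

plane

Each pair mirrors across the alphabet (a↔z, c↔x, r↔i): positions sum to 25. This is the alphabet-reversal cipher (Atbash): a becomes z, b becomes y, etc.
Decoding kozmv: k↔p, o↔l, z↔a, m↔n, v↔e.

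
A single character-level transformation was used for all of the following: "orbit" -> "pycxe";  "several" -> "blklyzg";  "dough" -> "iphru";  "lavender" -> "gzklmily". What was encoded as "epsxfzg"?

topical

Treating letters as 0–25, the rule is x ↦ 3x + 25 (mod 26).
Decoding epsxfzg: e(4)→9·(4−25)≡19=t; p(15)→9·(15−25)≡14=o; s(18)→9·(18−25)≡15=p; x(23)→9·(23−25)≡8=i; f(5)→9·(5−25)≡2=c; z(25)→9·(25−25)≡0=a; g(6)→9·(6−25)≡11=l (all mod 26).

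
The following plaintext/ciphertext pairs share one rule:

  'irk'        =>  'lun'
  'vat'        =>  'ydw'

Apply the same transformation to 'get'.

Compare letters: i→l is +3, r→u is +3, k→n is +3 — a constant shift. This is a Caesar cipher with shift 3.
Applying it to get: g+3=j, e+3=h, t+3=w.

jhw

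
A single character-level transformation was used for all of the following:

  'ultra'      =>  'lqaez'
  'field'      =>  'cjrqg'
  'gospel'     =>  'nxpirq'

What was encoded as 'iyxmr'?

phone

u(20)→l(11) and l(11)→q(16) fit y≡11x+25 (mod 26); the inverse of 11 mod 26 is 19. Each letter's alphabet position (a=0..z=25) is mapped through 11·x+25 mod 26 — an affine cipher.
Undoing it on iyxmr: i(8)→19·(8−25)≡15=p; y(24)→19·(24−25)≡7=h; x(23)→19·(23−25)≡14=o; m(12)→19·(12−25)≡13=n; r(17)→19·(17−25)≡4=e (all mod 26).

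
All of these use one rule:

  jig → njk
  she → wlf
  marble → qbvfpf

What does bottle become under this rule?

fpxxpf

The shift depends on letter class: consonant j→n is +4, but vowel i→j is +1. Two shifts are in play — +1 for a/e/i/o/u, +4 for every other letter.
On bottle: b(cons)+4=f, o(vowel)+1=p, t(cons)+4=x, t(cons)+4=x, l(cons)+4=p, e(vowel)+1=f.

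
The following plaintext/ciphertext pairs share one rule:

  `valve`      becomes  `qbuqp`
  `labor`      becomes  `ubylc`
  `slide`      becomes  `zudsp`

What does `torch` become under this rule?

Each letter's alphabet position (a=0..z=25) is mapped through 23·x+1 mod 26 — an affine cipher.
On torch: t(19)→23·19+1≡22=w; o(14)→23·14+1≡11=l; r(17)→23·17+1≡2=c; c(2)→23·2+1≡21=v; h(7)→23·7+1≡6=g (all mod 26).

wlcvg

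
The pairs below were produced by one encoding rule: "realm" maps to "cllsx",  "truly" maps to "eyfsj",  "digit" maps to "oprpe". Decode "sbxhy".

human

Shifts by position in realm: pos 0: r→c (+11), pos 1: e→l (+7), pos 2: a→l (+11), pos 3: l→s (+7) — repeating every 2. A repeating key of period 2 is used — shifts +11, +7 over and over.
Decoding sbxhy: s−11=h, b−7=u, x−11=m, h−7=a, y−11=n.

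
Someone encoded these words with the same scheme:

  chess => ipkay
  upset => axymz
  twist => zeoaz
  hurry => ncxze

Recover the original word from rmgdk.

leave

Shifts by position in chess: pos 0: c→i (+6), pos 1: h→p (+8), pos 2: e→k (+6), pos 3: s→a (+8) — repeating every 2. The shifts repeat in a cycle of length 2: positions 0,1,… shift by +6, +8, then the pattern repeats.
Decoding rmgdk: r−6=l, m−8=e, g−6=a, d−8=v, k−6=e.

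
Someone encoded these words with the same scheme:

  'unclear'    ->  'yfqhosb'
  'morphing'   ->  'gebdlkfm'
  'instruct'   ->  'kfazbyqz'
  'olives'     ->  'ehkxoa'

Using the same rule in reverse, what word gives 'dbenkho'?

profile

u(20)→y(24) and n(13)→f(5) fit y≡25x+18 (mod 26); the inverse of 25 mod 26 is 25. Each letter's alphabet position (a=0..z=25) is mapped through 25·x+18 mod 26 — an affine cipher.
Reversing it on dbenkho: d(3)→25·(3−18)≡15=p; b(1)→25·(1−18)≡17=r; e(4)→25·(4−18)≡14=o; n(13)→25·(13−18)≡5=f; k(10)→25·(10−18)≡8=i; h(7)→25·(7−18)≡11=l; o(14)→25·(14−18)≡4=e (all mod 26).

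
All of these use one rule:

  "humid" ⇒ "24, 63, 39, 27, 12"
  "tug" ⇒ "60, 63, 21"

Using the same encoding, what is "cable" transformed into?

The formula is n = 3×(alphabet index, a=1).
For cable: c=3→9, a=1→3, b=2→6, l=12→36, e=5→15.

9, 3, 6, 36, 15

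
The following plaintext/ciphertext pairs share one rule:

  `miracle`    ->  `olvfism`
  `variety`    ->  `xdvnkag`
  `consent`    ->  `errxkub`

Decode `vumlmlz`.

In miracle: m→o is +2, i→l is +3, r→v is +4, a→f is +5 — the shift increases by 1 each position. Each letter shifts forward by (position + 2), i.e. 2, 3, 4, … — the shift grows by one for each successive letter.
Decoding vumlmlz: v−2=t, u−3=r, m−4=i, l−5=g, m−6=g, l−7=e, z−8=r.

trigger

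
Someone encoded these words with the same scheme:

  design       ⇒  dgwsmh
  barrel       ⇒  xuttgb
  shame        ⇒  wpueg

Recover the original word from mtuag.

grace

d(3)→d(3) and e(4)→g(6) fit y≡3x+20 (mod 26); the inverse of 3 mod 26 is 9. This is an affine cipher: with a=0,…,z=25, each position x becomes (3x+20) mod 26.
Reversing it on mtuag: m(12)→9·(12−20)≡6=g; t(19)→9·(19−20)≡17=r; u(20)→9·(20−20)≡0=a; a(0)→9·(0−20)≡2=c; g(6)→9·(6−20)≡4=e (all mod 26).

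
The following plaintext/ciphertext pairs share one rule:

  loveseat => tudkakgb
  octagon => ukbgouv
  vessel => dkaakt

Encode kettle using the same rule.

skbbtk

The shift depends on letter class: consonant l→t is +8, but vowel o→u is +6. Two shifts are in play — +6 for a/e/i/o/u, +8 for every other letter.
For kettle: k(cons)+8=s, e(vowel)+6=k, t(cons)+8=b, t(cons)+8=b, l(cons)+8=t, e(vowel)+6=k.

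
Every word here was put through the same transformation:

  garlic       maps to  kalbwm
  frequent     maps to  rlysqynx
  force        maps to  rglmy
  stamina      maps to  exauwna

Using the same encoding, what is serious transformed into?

eylwgqe

g(6)→k(10) and a(0)→a(0) fit y≡19x+0 (mod 26); the inverse of 19 mod 26 is 11. Treating letters as 0–25, the rule is x ↦ 19x + 0 (mod 26).
For serious: s(18)→19·18+0≡4=e; e(4)→19·4+0≡24=y; r(17)→19·17+0≡11=l; i(8)→19·8+0≡22=w; o(14)→19·14+0≡6=g; u(20)→19·20+0≡16=q; s(18)→19·18+0≡4=e (all mod 26).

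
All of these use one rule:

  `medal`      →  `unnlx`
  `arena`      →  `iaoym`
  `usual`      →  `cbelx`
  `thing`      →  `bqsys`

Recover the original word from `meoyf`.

In medal: m→u is +8, e→n is +9, d→n is +10, a→l is +11 — the shift increases by 1 each position. Each letter shifts forward by (position + 8), i.e. 8, 9, 10, … — the shift grows by one for each successive letter.
Decoding meoyf: m−8=e, e−9=v, o−10=e, y−11=n, f−12=t.

event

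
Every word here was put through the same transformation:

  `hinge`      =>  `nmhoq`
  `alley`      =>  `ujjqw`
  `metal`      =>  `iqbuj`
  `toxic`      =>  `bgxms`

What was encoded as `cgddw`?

sorry

h(7)→n(13) and i(8)→m(12) fit y≡25x+20 (mod 26); the inverse of 25 mod 26 is 25. Each letter's alphabet position (a=0..z=25) is mapped through 25·x+20 mod 26 — an affine cipher.
Undoing it on cgddw: c(2)→25·(2−20)≡18=s; g(6)→25·(6−20)≡14=o; d(3)→25·(3−20)≡17=r; d(3)→25·(3−20)≡17=r; w(22)→25·(22−20)≡24=y (all mod 26).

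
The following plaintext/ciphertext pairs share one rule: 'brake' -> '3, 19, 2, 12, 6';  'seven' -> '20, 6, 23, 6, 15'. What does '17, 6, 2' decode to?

The number is (letter's place in the alphabet, a=1) + 1.
Decoding 17, 6, 2: 17→(17−1)÷1=16=p, 6→(6−1)÷1=5=e, 2→(2−1)÷1=1=a.

pea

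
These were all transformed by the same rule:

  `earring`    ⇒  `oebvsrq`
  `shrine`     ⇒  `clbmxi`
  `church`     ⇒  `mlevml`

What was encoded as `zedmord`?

patient

Shifts by position in earring: pos 0: e→o (+10), pos 1: a→e (+4), pos 2: r→b (+10), pos 3: r→v (+4) — repeating every 2. It's a Vigenère-style cipher with numeric key [10,4]: position i shifts by key[i mod 2].
Undoing it on zedmord: z−10=p, e−4=a, d−10=t, m−4=i, o−10=e, r−4=n, d−10=t.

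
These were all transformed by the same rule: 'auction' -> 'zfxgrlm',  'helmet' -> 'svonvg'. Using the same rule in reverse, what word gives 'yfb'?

buy

Each pair mirrors across the alphabet (a↔z, u↔f, c↔x): positions sum to 25. Letters are reflected about the middle of the alphabet (position → 25−position): Atbash.
Decoding yfb: y↔b, f↔u, b↔y.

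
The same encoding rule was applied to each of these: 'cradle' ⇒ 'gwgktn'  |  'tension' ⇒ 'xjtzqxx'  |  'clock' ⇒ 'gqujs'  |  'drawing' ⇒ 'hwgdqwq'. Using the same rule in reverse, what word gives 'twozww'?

prison

In cradle: c→g is +4, r→w is +5, a→g is +6, d→k is +7 — the shift increases by 1 each position. The shift increases by 1 at each position, starting from +4: 4, 5, 6, ….
Reversing it on twozww: t−4=p, w−5=r, o−6=i, z−7=s, w−8=o, w−9=n.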